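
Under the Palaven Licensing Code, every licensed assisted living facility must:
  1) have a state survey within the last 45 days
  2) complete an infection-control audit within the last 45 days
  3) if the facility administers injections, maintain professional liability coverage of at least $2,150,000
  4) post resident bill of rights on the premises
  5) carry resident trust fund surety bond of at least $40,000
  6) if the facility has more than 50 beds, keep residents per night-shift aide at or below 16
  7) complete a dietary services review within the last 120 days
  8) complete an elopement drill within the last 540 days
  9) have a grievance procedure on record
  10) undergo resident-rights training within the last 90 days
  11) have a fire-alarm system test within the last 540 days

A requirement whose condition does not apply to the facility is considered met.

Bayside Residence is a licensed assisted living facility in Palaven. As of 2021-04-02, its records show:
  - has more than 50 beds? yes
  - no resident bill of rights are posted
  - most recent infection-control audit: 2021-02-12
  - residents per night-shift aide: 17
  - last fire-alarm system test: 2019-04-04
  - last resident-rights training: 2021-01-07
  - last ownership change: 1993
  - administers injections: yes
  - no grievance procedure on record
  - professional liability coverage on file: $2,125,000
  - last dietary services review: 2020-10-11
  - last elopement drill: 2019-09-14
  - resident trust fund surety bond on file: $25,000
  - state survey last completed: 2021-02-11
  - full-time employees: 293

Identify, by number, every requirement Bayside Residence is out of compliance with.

1. state survey 50 days ago vs limit 45 → not met
2. infection-control audit 49 days ago vs limit 45 → not met
3. condition 'administers injections' holds; professional liability coverage $2,125,000 < $2,150,000 → not met
4. resident bill of rights absent → not met
5. resident trust fund surety bond $25,000 < $40,000 → not met
6. condition 'has more than 50 beds' holds; residents per night-shift aide 17 > 16 → not met
7. dietary services review 173 days ago vs limit 120 → not met
8. elopement drill 566 days ago vs limit 540 → not met
9. grievance procedure absent → not met
10. resident-rights training 85 days ago vs limit 90 → met
11. fire-alarm system test 729 days ago vs limit 540 → not met
Not met: 1, 2, 3, 4, 5, 6, 7, 8, 9, 11

1, 2, 3, 4, 5, 6, 7, 8, 9, 11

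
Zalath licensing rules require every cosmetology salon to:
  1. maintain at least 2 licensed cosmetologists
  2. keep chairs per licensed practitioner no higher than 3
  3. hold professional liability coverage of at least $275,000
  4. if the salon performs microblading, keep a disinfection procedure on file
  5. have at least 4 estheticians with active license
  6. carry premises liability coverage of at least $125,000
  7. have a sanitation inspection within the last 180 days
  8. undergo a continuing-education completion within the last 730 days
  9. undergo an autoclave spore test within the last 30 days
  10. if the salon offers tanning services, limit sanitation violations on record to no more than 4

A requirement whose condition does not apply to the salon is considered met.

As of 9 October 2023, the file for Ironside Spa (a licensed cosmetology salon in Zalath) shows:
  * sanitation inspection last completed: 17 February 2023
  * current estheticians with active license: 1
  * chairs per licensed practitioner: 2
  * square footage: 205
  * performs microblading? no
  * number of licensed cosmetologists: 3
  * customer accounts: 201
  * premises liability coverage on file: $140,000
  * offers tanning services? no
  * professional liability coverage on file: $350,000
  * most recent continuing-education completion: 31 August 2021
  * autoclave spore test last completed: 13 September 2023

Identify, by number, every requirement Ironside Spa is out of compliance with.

5, 7, 8

1. licensed cosmetologists 3 ≥ 2 → met
2. chairs per licensed practitioner 2 ≤ 3 → met
3. professional liability coverage $350,000 ≥ $275,000 → met
4. condition 'performs microblading' does not hold → requirement n/a → met
5. estheticians with active license 1 < 4 → not met
6. premises liability coverage $140,000 ≥ $125,000 → met
7. sanitation inspection 234 days ago vs limit 180 → not met
8. continuing-education completion 769 days ago vs limit 730 → not met
9. autoclave spore test 26 days ago vs limit 30 → met
10. condition 'offers tanning services' does not hold → requirement n/a → met
Not met: 5, 7, 8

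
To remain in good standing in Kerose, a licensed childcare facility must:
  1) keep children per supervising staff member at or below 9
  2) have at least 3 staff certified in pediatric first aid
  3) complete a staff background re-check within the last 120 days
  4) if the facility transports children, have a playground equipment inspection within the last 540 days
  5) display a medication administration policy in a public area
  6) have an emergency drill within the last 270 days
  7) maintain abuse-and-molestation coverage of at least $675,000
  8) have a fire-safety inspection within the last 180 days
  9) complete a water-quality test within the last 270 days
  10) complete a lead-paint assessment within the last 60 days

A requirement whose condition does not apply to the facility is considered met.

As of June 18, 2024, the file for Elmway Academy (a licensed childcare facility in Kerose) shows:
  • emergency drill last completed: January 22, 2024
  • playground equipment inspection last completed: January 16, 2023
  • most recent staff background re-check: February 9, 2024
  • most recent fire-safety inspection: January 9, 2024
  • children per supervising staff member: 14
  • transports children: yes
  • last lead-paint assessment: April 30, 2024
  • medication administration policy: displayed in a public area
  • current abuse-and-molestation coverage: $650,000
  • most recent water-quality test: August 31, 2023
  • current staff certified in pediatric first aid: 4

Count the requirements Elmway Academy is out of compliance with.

1. children per supervising staff member 14 > 9 → not met
2. staff certified in pediatric first aid 4 ≥ 3 → met
3. staff background re-check 130 days ago vs limit 120 → not met
4. condition 'transports children' holds; playground equipment inspection 519 days ago vs limit 540 → met
5. medication administration policy present → met
6. emergency drill 148 days ago vs limit 270 → met
7. abuse-and-molestation coverage $650,000 < $675,000 → not met
8. fire-safety inspection 161 days ago vs limit 180 → met
9. water-quality test 292 days ago vs limit 270 → not met
10. lead-paint assessment 49 days ago vs limit 60 → met
Not met: 4 of 10

4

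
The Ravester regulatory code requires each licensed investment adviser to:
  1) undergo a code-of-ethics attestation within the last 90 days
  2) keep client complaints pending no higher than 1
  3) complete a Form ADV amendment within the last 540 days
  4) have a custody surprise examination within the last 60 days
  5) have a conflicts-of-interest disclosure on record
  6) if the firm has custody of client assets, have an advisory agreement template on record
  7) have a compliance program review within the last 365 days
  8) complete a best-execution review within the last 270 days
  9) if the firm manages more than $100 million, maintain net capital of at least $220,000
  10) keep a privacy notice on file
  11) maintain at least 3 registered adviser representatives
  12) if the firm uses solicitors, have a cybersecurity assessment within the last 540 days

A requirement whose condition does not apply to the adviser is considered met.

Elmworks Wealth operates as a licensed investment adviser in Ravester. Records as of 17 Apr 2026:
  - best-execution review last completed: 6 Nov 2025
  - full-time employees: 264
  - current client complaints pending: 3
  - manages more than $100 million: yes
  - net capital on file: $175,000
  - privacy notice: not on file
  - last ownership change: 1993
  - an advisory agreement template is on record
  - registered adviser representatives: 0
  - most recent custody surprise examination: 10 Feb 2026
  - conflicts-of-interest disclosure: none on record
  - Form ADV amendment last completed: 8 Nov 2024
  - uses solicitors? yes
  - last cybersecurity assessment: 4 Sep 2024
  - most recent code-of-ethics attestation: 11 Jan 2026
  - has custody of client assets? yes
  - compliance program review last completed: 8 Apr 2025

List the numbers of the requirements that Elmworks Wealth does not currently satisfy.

1. code-of-ethics attestation 96 days ago vs limit 90 → not met
2. client complaints pending 3 > 1 → not met
3. Form ADV amendment 525 days ago vs limit 540 → met
4. custody surprise examination 66 days ago vs limit 60 → not met
5. conflicts-of-interest disclosure absent → not met
6. condition 'has custody of client assets' holds; advisory agreement template present → met
7. compliance program review 374 days ago vs limit 365 → not met
8. best-execution review 162 days ago vs limit 270 → met
9. condition 'manages more than $100 million' holds; net capital $175,000 < $220,000 → not met
10. privacy notice absent → not met
11. registered adviser representatives 0 < 3 → not met
12. condition 'uses solicitors' holds; cybersecurity assessment 590 days ago vs limit 540 → not met
Not met: 1, 2, 4, 5, 7, 9, 10, 11, 12

1, 2, 4, 5, 7, 9, 10, 11, 12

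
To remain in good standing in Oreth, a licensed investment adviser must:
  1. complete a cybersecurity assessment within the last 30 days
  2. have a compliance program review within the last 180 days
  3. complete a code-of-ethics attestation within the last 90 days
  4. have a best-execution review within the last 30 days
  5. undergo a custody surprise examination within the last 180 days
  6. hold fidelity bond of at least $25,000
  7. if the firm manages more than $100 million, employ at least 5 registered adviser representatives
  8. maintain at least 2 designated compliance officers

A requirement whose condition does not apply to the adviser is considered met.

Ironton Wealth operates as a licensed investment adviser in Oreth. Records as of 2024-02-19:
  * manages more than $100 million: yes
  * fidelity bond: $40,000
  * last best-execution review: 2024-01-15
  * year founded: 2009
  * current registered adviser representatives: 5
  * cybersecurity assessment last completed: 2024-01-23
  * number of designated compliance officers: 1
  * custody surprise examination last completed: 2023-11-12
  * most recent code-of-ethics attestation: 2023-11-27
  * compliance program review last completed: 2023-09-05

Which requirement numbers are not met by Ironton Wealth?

4, 8

1. cybersecurity assessment 27 days ago vs limit 30 → met
2. compliance program review 167 days ago vs limit 180 → met
3. code-of-ethics attestation 84 days ago vs limit 90 → met
4. best-execution review 35 days ago vs limit 30 → not met
5. custody surprise examination 99 days ago vs limit 180 → met
6. fidelity bond $40,000 ≥ $25,000 → met
7. condition 'manages more than $100 million' holds; registered adviser representatives 5 ≥ 5 → met
8. designated compliance officers 1 < 2 → not met
Not met: 4, 8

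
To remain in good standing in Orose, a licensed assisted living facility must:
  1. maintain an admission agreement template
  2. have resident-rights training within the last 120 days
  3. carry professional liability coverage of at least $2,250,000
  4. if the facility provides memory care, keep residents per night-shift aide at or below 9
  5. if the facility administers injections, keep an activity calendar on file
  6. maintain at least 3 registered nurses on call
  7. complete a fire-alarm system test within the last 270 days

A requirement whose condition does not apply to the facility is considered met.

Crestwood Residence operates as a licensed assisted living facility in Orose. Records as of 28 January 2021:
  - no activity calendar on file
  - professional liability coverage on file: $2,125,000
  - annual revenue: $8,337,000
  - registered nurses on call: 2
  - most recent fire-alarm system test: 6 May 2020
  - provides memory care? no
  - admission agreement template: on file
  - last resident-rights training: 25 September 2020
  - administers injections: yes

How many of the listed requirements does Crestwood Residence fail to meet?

4

1. admission agreement template present → met
2. resident-rights training 125 days ago vs limit 120 → not met
3. professional liability coverage $2,125,000 < $2,250,000 → not met
4. condition 'provides memory care' does not hold → requirement n/a → met
5. condition 'administers injections' holds; activity calendar absent → not met
6. registered nurses on call 2 < 3 → not met
7. fire-alarm system test 267 days ago vs limit 270 → met
Not met: 4 of 7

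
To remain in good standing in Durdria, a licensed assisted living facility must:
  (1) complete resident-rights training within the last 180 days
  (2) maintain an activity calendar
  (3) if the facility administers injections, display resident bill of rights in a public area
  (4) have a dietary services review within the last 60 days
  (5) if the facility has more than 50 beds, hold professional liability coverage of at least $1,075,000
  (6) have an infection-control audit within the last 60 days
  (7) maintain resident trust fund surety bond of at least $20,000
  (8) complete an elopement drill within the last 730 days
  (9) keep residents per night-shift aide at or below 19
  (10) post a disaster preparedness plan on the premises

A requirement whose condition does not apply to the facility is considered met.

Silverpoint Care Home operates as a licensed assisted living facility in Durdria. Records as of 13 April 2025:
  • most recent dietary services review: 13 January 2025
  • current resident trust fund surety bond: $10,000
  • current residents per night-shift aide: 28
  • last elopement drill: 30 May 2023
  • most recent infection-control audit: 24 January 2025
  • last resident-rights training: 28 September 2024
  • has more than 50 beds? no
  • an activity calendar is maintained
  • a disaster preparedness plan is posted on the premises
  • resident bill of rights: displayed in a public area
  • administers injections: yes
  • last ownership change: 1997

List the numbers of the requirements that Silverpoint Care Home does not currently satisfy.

1. resident-rights training 197 days ago vs limit 180 → not met
2. activity calendar present → met
3. condition 'administers injections' holds; resident bill of rights present → met
4. dietary services review 90 days ago vs limit 60 → not met
5. condition 'has more than 50 beds' does not hold → requirement n/a → met
6. infection-control audit 79 days ago vs limit 60 → not met
7. resident trust fund surety bond $10,000 < $20,000 → not met
8. elopement drill 684 days ago vs limit 730 → met
9. residents per night-shift aide 28 > 19 → not met
10. disaster preparedness plan present → met
Not met: 1, 4, 6, 7, 9

1, 4, 6, 7, 9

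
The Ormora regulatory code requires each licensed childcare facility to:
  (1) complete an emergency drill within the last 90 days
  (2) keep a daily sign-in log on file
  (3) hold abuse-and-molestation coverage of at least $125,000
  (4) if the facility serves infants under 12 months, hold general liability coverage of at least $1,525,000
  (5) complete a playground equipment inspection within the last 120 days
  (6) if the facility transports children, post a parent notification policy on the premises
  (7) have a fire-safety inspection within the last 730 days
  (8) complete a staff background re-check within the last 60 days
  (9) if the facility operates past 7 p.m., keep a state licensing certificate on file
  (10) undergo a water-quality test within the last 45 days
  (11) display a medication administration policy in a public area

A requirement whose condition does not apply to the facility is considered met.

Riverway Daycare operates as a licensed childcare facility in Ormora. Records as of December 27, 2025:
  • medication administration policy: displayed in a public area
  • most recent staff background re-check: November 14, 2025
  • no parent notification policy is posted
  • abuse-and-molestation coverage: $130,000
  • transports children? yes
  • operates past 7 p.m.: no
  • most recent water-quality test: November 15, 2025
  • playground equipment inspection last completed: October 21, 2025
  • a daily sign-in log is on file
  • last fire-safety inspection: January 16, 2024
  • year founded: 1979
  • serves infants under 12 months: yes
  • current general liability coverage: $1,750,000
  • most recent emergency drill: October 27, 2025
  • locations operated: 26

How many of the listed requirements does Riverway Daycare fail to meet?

1

1. emergency drill 61 days ago vs limit 90 → met
2. daily sign-in log present → met
3. abuse-and-molestation coverage $130,000 ≥ $125,000 → met
4. condition 'serves infants under 12 months' holds; general liability coverage $1,750,000 ≥ $1,525,000 → met
5. playground equipment inspection 67 days ago vs limit 120 → met
6. condition 'transports children' holds; parent notification policy absent → not met
7. fire-safety inspection 711 days ago vs limit 730 → met
8. staff background re-check 43 days ago vs limit 60 → met
9. condition 'operates past 7 p.m.' does not hold → requirement n/a → met
10. water-quality test 42 days ago vs limit 45 → met
11. medication administration policy present → met
Not met: 1 of 11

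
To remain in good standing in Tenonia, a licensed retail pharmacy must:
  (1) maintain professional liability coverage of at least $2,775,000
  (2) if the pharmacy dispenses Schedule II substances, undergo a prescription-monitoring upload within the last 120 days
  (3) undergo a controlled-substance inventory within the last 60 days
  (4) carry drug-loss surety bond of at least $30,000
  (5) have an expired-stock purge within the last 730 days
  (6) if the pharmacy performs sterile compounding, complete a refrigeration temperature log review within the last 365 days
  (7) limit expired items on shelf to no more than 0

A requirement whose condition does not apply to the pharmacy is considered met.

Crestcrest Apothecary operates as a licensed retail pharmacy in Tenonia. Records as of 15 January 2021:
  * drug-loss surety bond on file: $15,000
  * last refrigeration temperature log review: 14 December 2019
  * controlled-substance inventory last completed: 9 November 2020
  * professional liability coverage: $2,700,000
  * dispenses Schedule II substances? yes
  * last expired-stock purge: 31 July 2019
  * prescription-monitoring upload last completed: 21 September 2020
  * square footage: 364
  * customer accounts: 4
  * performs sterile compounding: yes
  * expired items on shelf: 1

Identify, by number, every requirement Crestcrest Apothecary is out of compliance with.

1, 3, 4, 6, 7

1. professional liability coverage $2,700,000 < $2,775,000 → not met
2. condition 'dispenses Schedule II substances' holds; prescription-monitoring upload 116 days ago vs limit 120 → met
3. controlled-substance inventory 67 days ago vs limit 60 → not met
4. drug-loss surety bond $15,000 < $30,000 → not met
5. expired-stock purge 534 days ago vs limit 730 → met
6. condition 'performs sterile compounding' holds; refrigeration temperature log review 398 days ago vs limit 365 → not met
7. expired items on shelf 1 > 0 → not met
Not met: 1, 3, 4, 6, 7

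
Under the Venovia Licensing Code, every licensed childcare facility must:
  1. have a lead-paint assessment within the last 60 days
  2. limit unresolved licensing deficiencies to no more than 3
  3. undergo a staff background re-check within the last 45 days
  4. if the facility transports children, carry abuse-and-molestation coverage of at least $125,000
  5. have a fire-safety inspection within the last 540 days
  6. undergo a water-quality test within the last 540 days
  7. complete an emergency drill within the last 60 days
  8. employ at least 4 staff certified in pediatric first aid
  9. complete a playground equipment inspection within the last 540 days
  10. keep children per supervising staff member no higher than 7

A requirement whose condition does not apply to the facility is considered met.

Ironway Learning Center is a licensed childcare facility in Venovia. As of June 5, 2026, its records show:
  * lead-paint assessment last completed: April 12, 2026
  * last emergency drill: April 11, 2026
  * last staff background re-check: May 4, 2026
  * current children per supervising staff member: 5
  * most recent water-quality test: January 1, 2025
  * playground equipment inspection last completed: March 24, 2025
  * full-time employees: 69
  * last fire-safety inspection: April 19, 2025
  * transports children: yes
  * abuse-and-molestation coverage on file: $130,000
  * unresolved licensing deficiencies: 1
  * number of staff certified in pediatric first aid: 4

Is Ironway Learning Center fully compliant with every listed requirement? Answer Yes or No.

Yes

1. lead-paint assessment 54 days ago vs limit 60 → met
2. unresolved licensing deficiencies 1 ≤ 3 → met
3. staff background re-check 32 days ago vs limit 45 → met
4. condition 'transports children' holds; abuse-and-molestation coverage $130,000 ≥ $125,000 → met
5. fire-safety inspection 412 days ago vs limit 540 → met
6. water-quality test 520 days ago vs limit 540 → met
7. emergency drill 55 days ago vs limit 60 → met
8. staff certified in pediatric first aid 4 ≥ 4 → met
9. playground equipment inspection 438 days ago vs limit 540 → met
10. children per supervising staff member 5 ≤ 7 → met
All met.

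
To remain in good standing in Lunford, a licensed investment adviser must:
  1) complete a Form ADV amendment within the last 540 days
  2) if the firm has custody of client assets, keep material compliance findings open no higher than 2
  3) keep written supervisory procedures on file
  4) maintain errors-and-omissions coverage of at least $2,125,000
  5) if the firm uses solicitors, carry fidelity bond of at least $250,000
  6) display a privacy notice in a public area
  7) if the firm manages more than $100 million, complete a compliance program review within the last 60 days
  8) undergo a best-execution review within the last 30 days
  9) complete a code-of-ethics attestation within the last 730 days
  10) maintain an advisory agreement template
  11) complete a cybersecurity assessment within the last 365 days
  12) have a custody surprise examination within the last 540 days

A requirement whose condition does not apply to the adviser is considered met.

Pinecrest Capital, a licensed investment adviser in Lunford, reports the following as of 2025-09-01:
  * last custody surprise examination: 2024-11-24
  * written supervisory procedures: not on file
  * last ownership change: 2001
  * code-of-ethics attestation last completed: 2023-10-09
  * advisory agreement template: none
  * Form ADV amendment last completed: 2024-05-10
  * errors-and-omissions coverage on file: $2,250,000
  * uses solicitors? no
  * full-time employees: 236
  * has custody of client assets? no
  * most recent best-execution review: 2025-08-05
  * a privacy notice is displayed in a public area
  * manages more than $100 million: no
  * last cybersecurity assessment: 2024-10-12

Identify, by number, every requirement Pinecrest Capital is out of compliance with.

3, 10

1. Form ADV amendment 479 days ago vs limit 540 → met
2. condition 'has custody of client assets' does not hold → requirement n/a → met
3. written supervisory procedures absent → not met
4. errors-and-omissions coverage $2,250,000 ≥ $2,125,000 → met
5. condition 'uses solicitors' does not hold → requirement n/a → met
6. privacy notice present → met
7. condition 'manages more than $100 million' does not hold → requirement n/a → met
8. best-execution review 27 days ago vs limit 30 → met
9. code-of-ethics attestation 693 days ago vs limit 730 → met
10. advisory agreement template absent → not met
11. cybersecurity assessment 324 days ago vs limit 365 → met
12. custody surprise examination 281 days ago vs limit 540 → met
Not met: 3, 10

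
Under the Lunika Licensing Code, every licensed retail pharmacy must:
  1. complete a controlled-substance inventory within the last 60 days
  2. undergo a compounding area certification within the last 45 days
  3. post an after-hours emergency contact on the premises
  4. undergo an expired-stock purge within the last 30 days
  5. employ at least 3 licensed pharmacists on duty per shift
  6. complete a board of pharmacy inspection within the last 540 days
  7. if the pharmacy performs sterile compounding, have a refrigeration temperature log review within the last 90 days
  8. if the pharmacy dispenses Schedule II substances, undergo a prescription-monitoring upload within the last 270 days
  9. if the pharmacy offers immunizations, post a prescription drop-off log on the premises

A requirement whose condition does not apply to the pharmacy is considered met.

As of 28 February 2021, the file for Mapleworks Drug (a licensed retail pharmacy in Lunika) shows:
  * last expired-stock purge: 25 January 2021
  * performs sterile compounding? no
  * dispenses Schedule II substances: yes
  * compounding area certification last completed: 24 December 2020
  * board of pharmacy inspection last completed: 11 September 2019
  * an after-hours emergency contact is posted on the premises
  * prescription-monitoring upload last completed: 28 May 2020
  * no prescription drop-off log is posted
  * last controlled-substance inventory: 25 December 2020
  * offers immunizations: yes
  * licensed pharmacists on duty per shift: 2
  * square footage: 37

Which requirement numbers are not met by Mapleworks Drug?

1. controlled-substance inventory 65 days ago vs limit 60 → not met
2. compounding area certification 66 days ago vs limit 45 → not met
3. after-hours emergency contact present → met
4. expired-stock purge 34 days ago vs limit 30 → not met
5. licensed pharmacists on duty per shift 2 < 3 → not met
6. board of pharmacy inspection 536 days ago vs limit 540 → met
7. condition 'performs sterile compounding' does not hold → requirement n/a → met
8. condition 'dispenses Schedule II substances' holds; prescription-monitoring upload 276 days ago vs limit 270 → not met
9. condition 'offers immunizations' holds; prescription drop-off log absent → not met
Not met: 1, 2, 4, 5, 8, 9

1, 2, 4, 5, 8, 9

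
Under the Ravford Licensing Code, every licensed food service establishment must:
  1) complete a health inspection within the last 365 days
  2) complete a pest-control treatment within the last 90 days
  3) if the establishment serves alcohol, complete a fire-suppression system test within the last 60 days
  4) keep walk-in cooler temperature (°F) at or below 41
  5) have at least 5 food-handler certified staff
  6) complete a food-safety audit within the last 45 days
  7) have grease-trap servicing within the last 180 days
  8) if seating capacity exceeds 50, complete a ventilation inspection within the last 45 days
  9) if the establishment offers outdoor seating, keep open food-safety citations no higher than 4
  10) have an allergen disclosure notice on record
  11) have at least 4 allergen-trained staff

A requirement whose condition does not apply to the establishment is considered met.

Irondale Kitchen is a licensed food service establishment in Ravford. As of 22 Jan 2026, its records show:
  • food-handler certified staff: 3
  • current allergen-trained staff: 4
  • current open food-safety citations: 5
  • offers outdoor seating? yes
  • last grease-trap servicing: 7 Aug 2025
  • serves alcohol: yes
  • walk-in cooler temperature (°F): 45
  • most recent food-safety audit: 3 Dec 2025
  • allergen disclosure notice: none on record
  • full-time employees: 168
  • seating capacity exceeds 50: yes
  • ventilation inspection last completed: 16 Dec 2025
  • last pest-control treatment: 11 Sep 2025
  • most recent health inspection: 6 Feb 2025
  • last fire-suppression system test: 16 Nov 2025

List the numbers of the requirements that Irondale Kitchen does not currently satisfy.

1. health inspection 350 days ago vs limit 365 → met
2. pest-control treatment 133 days ago vs limit 90 → not met
3. condition 'serves alcohol' holds; fire-suppression system test 67 days ago vs limit 60 → not met
4. walk-in cooler temperature (°F) 45 > 41 → not met
5. food-handler certified staff 3 < 5 → not met
6. food-safety audit 50 days ago vs limit 45 → not met
7. grease-trap servicing 168 days ago vs limit 180 → met
8. condition 'seating capacity exceeds 50' holds; ventilation inspection 37 days ago vs limit 45 → met
9. condition 'offers outdoor seating' holds; open food-safety citations 5 > 4 → not met
10. allergen disclosure notice absent → not met
11. allergen-trained staff 4 ≥ 4 → met
Not met: 2, 3, 4, 5, 6, 9, 10

2, 3, 4, 5, 6, 9, 10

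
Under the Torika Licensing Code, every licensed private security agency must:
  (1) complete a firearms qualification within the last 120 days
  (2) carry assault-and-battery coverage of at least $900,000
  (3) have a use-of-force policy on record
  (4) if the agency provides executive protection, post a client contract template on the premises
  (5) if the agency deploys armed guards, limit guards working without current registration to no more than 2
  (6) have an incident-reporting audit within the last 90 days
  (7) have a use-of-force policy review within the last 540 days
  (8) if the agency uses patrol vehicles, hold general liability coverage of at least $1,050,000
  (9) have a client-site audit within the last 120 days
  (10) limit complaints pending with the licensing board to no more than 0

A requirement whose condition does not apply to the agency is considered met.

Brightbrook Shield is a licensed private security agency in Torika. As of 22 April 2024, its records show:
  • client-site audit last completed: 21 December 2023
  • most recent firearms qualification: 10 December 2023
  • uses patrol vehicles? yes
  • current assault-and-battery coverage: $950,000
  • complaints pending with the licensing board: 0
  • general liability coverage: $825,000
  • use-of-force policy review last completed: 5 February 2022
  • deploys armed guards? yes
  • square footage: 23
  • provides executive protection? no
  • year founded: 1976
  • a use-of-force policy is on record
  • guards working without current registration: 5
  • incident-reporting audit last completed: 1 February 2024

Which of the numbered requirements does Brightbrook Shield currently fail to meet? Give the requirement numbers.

1, 5, 7, 8, 9

1. firearms qualification 134 days ago vs limit 120 → not met
2. assault-and-battery coverage $950,000 ≥ $900,000 → met
3. use-of-force policy present → met
4. condition 'provides executive protection' does not hold → requirement n/a → met
5. condition 'deploys armed guards' holds; guards working without current registration 5 > 2 → not met
6. incident-reporting audit 81 days ago vs limit 90 → met
7. use-of-force policy review 807 days ago vs limit 540 → not met
8. condition 'uses patrol vehicles' holds; general liability coverage $825,000 < $1,050,000 → not met
9. client-site audit 123 days ago vs limit 120 → not met
10. complaints pending with the licensing board 0 ≤ 0 → met
Not met: 1, 5, 7, 8, 9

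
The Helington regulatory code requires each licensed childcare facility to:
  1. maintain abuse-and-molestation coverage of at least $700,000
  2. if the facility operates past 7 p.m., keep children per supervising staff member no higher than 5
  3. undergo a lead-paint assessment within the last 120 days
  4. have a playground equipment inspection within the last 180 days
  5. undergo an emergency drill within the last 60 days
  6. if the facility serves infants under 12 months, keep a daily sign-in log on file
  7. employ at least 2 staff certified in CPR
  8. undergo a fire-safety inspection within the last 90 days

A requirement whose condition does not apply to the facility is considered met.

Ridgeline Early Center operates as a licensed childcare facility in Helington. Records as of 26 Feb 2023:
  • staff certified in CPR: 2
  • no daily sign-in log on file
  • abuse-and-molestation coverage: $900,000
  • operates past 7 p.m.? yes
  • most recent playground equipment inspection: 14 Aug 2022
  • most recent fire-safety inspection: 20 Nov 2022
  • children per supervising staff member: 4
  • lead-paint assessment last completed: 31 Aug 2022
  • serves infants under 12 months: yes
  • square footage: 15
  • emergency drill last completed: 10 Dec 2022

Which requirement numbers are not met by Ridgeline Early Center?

1. abuse-and-molestation coverage $900,000 ≥ $700,000 → met
2. condition 'operates past 7 p.m.' holds; children per supervising staff member 4 ≤ 5 → met
3. lead-paint assessment 179 days ago vs limit 120 → not met
4. playground equipment inspection 196 days ago vs limit 180 → not met
5. emergency drill 78 days ago vs limit 60 → not met
6. condition 'serves infants under 12 months' holds; daily sign-in log absent → not met
7. staff certified in CPR 2 ≥ 2 → met
8. fire-safety inspection 98 days ago vs limit 90 → not met
Not met: 3, 4, 5, 6, 8

3, 4, 5, 6, 8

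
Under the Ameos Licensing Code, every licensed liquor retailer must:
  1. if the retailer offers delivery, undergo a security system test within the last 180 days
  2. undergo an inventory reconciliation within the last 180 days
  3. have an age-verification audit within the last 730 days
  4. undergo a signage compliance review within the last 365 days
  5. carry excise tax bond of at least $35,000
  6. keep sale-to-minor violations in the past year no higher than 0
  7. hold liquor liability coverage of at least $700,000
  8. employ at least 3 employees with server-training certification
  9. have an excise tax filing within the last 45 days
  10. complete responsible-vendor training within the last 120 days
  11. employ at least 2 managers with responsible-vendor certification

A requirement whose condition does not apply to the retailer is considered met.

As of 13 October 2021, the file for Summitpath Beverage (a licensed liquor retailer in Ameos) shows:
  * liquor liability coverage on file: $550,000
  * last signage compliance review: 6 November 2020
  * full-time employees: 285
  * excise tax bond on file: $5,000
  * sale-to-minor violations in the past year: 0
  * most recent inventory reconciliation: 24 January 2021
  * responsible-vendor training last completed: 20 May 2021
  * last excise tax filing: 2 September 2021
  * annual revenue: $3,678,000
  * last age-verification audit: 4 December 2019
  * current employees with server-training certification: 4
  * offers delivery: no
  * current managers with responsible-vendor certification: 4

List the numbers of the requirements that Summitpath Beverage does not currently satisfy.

1. condition 'offers delivery' does not hold → requirement n/a → met
2. inventory reconciliation 262 days ago vs limit 180 → not met
3. age-verification audit 679 days ago vs limit 730 → met
4. signage compliance review 341 days ago vs limit 365 → met
5. excise tax bond $5,000 < $35,000 → not met
6. sale-to-minor violations in the past year 0 ≤ 0 → met
7. liquor liability coverage $550,000 < $700,000 → not met
8. employees with server-training certification 4 ≥ 3 → met
9. excise tax filing 41 days ago vs limit 45 → met
10. responsible-vendor training 146 days ago vs limit 120 → not met
11. managers with responsible-vendor certification 4 ≥ 2 → met
Not met: 2, 5, 7, 10

2, 5, 7, 10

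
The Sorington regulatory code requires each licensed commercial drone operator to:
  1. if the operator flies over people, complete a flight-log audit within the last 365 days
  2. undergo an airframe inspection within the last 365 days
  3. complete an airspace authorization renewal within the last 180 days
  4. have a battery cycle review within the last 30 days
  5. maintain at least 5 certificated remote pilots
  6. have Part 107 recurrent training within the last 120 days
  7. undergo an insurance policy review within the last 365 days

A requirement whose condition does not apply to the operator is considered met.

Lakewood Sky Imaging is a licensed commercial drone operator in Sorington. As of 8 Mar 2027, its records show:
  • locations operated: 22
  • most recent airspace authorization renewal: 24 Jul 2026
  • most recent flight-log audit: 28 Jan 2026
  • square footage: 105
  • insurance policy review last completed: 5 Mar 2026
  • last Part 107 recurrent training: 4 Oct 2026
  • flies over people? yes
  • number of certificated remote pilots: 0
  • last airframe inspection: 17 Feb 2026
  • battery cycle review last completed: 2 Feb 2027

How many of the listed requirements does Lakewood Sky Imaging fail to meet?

1. condition 'flies over people' holds; flight-log audit 404 days ago vs limit 365 → not met
2. airframe inspection 384 days ago vs limit 365 → not met
3. airspace authorization renewal 227 days ago vs limit 180 → not met
4. battery cycle review 34 days ago vs limit 30 → not met
5. certificated remote pilots 0 < 5 → not met
6. Part 107 recurrent training 155 days ago vs limit 120 → not met
7. insurance policy review 368 days ago vs limit 365 → not met
Not met: 7 of 7

7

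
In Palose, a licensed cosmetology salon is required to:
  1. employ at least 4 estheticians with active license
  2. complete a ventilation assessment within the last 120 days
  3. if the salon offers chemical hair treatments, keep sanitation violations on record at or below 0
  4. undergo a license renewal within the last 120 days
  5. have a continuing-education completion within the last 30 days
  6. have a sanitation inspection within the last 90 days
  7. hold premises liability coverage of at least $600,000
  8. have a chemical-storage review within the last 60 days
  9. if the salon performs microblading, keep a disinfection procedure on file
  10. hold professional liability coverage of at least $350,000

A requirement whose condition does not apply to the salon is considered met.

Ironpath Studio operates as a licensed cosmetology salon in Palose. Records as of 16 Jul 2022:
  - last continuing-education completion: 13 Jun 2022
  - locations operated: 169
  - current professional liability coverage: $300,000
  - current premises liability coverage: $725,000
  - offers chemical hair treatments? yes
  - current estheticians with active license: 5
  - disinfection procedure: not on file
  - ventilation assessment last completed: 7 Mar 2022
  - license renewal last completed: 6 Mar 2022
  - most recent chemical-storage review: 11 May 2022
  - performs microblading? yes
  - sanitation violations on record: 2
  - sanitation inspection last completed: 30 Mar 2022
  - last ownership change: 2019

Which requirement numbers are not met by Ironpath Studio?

2, 3, 4, 5, 6, 8, 9, 10

1. estheticians with active license 5 ≥ 4 → met
2. ventilation assessment 131 days ago vs limit 120 → not met
3. condition 'offers chemical hair treatments' holds; sanitation violations on record 2 > 0 → not met
4. license renewal 132 days ago vs limit 120 → not met
5. continuing-education completion 33 days ago vs limit 30 → not met
6. sanitation inspection 108 days ago vs limit 90 → not met
7. premises liability coverage $725,000 ≥ $600,000 → met
8. chemical-storage review 66 days ago vs limit 60 → not met
9. condition 'performs microblading' holds; disinfection procedure absent → not met
10. professional liability coverage $300,000 < $350,000 → not met
Not met: 2, 3, 4, 5, 6, 8, 9, 10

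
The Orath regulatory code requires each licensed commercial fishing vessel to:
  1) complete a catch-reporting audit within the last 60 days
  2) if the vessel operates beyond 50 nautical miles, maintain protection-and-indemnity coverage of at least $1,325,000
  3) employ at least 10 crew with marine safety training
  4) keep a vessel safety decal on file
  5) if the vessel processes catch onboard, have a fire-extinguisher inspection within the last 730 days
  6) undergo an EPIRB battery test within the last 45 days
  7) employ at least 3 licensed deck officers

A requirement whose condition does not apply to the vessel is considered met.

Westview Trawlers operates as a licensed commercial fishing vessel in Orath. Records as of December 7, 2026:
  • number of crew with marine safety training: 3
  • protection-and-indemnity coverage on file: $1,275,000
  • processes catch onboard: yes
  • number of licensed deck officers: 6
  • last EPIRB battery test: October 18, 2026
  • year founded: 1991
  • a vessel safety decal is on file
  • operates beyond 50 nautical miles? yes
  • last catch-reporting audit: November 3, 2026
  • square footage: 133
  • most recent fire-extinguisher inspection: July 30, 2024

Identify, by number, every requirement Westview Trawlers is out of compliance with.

1. catch-reporting audit 34 days ago vs limit 60 → met
2. condition 'operates beyond 50 nautical miles' holds; protection-and-indemnity coverage $1,275,000 < $1,325,000 → not met
3. crew with marine safety training 3 < 10 → not met
4. vessel safety decal present → met
5. condition 'processes catch onboard' holds; fire-extinguisher inspection 860 days ago vs limit 730 → not met
6. EPIRB battery test 50 days ago vs limit 45 → not met
7. licensed deck officers 6 ≥ 3 → met
Not met: 2, 3, 5, 6

2, 3, 5, 6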